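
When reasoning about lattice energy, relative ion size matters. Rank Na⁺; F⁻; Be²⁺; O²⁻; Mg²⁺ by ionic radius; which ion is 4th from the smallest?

Be²⁺ has 2 e⁻ (Z=4), Mg²⁺ has 10 e⁻ (Z=12), Na⁺ has 10 e⁻ (Z=11), F⁻ has 10 e⁻ (Z=9), O²⁻ has 10 e⁻ (Z=8). Be²⁺ < Mg²⁺ (same group, period 2 vs 3); Mg²⁺ < Na⁺ (isoelectronic, higher Z=12 is smaller); Na⁺ < F⁻ (isoelectronic, higher Z=11 is smaller); F⁻ < O²⁻ (isoelectronic, higher Z=9 is smaller).
Full ascending order: Be²⁺ < Mg²⁺ < Na⁺ < F⁻ < O²⁻. Counting from the smallest, position 4 is F⁻.

F⁻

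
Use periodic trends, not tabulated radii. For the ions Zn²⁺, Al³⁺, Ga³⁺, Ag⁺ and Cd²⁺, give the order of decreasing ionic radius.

Ag⁺ > Cd²⁺ > Zn²⁺ > Ga³⁺ > Al³⁺

Work out protons and electrons: Al³⁺: 10 e⁻, Z=13, Ga³⁺: 28 e⁻, Z=31, Zn²⁺: 28 e⁻, Z=30, Cd²⁺: 46 e⁻, Z=48, Ag⁺: 46 e⁻, Z=47. Al³⁺ < Ga³⁺ (same group, 1 shell fewer); Ga³⁺ < Zn²⁺ (isoelectronic, higher Z=31 is smaller); Zn²⁺ < Cd²⁺ (same group, period 4 vs 5); Cd²⁺ < Ag⁺ (both 46 e⁻, Z=48>47).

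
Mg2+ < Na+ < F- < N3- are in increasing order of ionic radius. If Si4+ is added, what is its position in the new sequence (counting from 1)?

1

Each ion has 10 electrons. The ranking follows nuclear charge in reverse — greater Z gives a smaller radius. Si4+ (Z=14), Mg2+ (Z=12), Na+ (Z=11), F- (Z=9), N3- (Z=7).
With Si4+ included the full order is Si4+ < Mg2+ < Na+ < F- < N3-, so it takes position 1.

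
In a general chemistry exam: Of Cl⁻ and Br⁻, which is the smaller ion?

Cl⁻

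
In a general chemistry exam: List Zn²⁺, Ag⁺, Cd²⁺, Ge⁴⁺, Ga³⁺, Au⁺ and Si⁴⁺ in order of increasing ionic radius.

Si⁴⁺: 10 e⁻, Z=14, Ge⁴⁺: 28 e⁻, Z=32, Ga³⁺: 28 e⁻, Z=31, Zn²⁺: 28 e⁻, Z=30, Cd²⁺: 46 e⁻, Z=48, Ag⁺: 46 e⁻, Z=47, Au⁺: 78 e⁻, Z=79. Si⁴⁺ < Ge⁴⁺ (same group, period 3 vs 4); Ge⁴⁺ < Ga³⁺ (both 28 e⁻, Z=32>31); Ga³⁺ < Zn²⁺ (both 28 e⁻, Z=31>30); Zn²⁺ < Cd²⁺ (same group, period 4 vs 5); Cd²⁺ < Ag⁺ (both 46 e⁻, Z=48>47); Ag⁺ < Au⁺ (same group, period 5 vs 6).

Si⁴⁺ < Ge⁴⁺ < Ga³⁺ < Zn²⁺ < Cd²⁺ < Ag⁺ < Au⁺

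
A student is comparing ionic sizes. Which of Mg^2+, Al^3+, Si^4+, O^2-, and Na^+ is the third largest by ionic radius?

Mg^2+

These species are isoelectronic with 10 electrons. The only difference is the number of protons: Si^4+ (Z=14), Al^3+ (Z=13), Mg^2+ (Z=12), Na^+ (Z=11), O^2- (Z=8). The strongest nuclear pull (Si^4+) gives the smallest ion.
So the order is Si^4+ < Al^3+ < Mg^2+ < Na^+ < O^2-; the 3rd-largest ion is Mg^2+.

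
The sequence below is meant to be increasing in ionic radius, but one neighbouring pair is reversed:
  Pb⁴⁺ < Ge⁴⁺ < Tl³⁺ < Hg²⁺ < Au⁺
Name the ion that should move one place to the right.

The pair Pb⁴⁺, Ge⁴⁺ is the wrong way round — Ge⁴⁺ and Pb⁴⁺ are in one column with the same charge; the lighter period-4 ion has 2 fewer shells and is smaller. All other adjacent pairs agree with periodic trends, so Pb⁴⁺ is the misplaced ion.

Pb⁴⁺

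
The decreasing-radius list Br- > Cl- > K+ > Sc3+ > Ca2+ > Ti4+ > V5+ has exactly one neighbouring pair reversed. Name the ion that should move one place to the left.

Ca2+

Compare adjacent ions: Sc3+ and Ca2+ share 18 electrons; the higher nuclear charge on Sc (Z=21) contracts it more, so Sc3+ < Ca2+ — yet in this decreasing list Sc3+ sits before Ca2+. Nothing else is reversed, so Ca2+ should move one place to the left.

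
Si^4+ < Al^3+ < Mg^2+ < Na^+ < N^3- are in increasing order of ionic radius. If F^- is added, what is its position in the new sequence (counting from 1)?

Isoelectronic series (10 e⁻ each). Size is set by nuclear charge: more protons means a smaller ion. Si^4+ (Z=14), Al^3+ (Z=13), Mg^2+ (Z=12), Na^+ (Z=11), F^- (Z=9), N^3- (Z=7).
Merged order: Si^4+ < Al^3+ < Mg^2+ < Na^+ < F^- < N^3- — F^- is number 5.

5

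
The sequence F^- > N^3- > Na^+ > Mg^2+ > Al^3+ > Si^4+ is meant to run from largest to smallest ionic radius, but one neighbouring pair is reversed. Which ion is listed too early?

Check each adjacent pair. F^- and N^3- are reversed: both have 10 electrons but Z(F)=9 > Z(N)=7, so F^- should be the smaller of the two. No other neighbouring pair contradicts the periodic trends, so F^- is the ion listed too early.

F^-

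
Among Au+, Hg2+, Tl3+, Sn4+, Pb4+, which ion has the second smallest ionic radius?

Pb4+

First list Z and electron count for each: Sn4+: 46 e⁻, Z=50, Pb4+: 78 e⁻, Z=82, Tl3+: 78 e⁻, Z=81, Hg2+: 78 e⁻, Z=80, Au+: 78 e⁻, Z=79. Sn4+ < Pb4+ (same group, 1 shell fewer); Pb4+ < Tl3+ (isoelectronic, higher Z=82 is smaller); Tl3+ < Hg2+ (isoelectronic, higher Z=81 is smaller); Hg2+ < Au+ (both 78 e⁻, Z=80>79).
That gives Sn4+ < Pb4+ < Tl3+ < Hg2+ < Au+. From the smallest end, number 2 is Pb4+.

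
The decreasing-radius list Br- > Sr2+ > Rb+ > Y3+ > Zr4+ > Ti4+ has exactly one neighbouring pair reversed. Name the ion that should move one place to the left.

Check each adjacent pair. Sr2+ and Rb+ are reversed: they are isoelectronic (36 e⁻) and Sr has more protons than Rb (38 vs 37), making Sr2+ smaller. No other neighbouring pair contradicts the periodic trends, so Rb+ is the ion listed too late.

Rb+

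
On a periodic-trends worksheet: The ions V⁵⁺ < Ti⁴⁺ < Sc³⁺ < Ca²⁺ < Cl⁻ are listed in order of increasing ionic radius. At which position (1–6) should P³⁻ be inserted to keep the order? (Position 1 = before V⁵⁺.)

6

Each ion has 18 electrons. The ranking follows nuclear charge in reverse — greater Z gives a smaller radius. V⁵⁺ (Z=23), Ti⁴⁺ (Z=22), Sc³⁺ (Z=21), Ca²⁺ (Z=20), Cl⁻ (Z=17), P³⁻ (Z=15).
Putting P³⁻ in gives V⁵⁺ < Ti⁴⁺ < Sc³⁺ < Ca²⁺ < Cl⁻ < P³⁻; it lands at slot 6.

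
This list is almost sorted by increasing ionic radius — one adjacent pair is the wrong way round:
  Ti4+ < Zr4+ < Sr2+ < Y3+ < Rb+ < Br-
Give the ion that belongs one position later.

Sr2+

Check each adjacent pair. Sr2+ and Y3+ are reversed: they are isoelectronic (36 e⁻) and Y has more protons than Sr (39 vs 38), making Y3+ smaller. No other neighbouring pair contradicts the periodic trends, so Sr2+ is the ion listed too early.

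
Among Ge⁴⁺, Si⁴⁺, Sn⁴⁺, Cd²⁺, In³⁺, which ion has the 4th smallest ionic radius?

Si⁴⁺: 10 e⁻, Z=14, Ge⁴⁺: 28 e⁻, Z=32, Sn⁴⁺: 46 e⁻, Z=50, In³⁺: 46 e⁻, Z=49, Cd²⁺: 46 e⁻, Z=48. Si⁴⁺ < Ge⁴⁺ (same group, 1 shell fewer); Ge⁴⁺ < Sn⁴⁺ (same group, period 4 vs 5); Sn⁴⁺ < In³⁺ (isoelectronic, higher Z=50 is smaller); In³⁺ < Cd²⁺ (both 46 e⁻, Z=49>48).
So the order is Si⁴⁺ < Ge⁴⁺ < Sn⁴⁺ < In³⁺ < Cd²⁺; the 4th-smallest ion is In³⁺.

In³⁺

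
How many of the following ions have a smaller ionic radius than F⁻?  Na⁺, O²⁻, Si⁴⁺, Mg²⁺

3

All of these have 10 electrons (isoelectronic). With the same electron cloud, the ion with the most protons pulls it in tightest. Nuclear charges: Si⁴⁺ (Z=14), Mg²⁺ (Z=12), Na⁺ (Z=11), F⁻ (Z=9), O²⁻ (Z=8). Highest Z is smallest.
Placing each against F⁻: smaller — Si⁴⁺, Mg²⁺, Na⁺; larger — O²⁻. That's 3.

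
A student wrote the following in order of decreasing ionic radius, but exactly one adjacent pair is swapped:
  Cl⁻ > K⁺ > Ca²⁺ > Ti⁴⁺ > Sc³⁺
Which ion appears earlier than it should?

Ti⁴⁺

Scanning neighbour by neighbour, only Ti⁴⁺/Sc³⁺ violates a trend: Ti⁴⁺ and Sc³⁺ share 18 electrons; the higher nuclear charge on Ti (Z=22) contracts it more, so Ti⁴⁺ < Sc³⁺. That makes Ti⁴⁺ the one sitting a position early relative to where it belongs.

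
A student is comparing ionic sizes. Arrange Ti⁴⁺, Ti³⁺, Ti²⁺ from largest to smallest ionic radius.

Ti²⁺ > Ti³⁺ > Ti⁴⁺

These are all Ti ions. Removing more electrons (higher positive charge) pulls the remaining electrons in closer, so Ti⁴⁺ is smallest and Ti²⁺ is largest.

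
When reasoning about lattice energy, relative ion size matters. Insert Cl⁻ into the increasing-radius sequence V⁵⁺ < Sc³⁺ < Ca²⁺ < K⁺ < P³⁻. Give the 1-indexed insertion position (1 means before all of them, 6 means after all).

5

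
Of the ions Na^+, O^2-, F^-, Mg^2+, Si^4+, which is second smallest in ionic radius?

Mg^2+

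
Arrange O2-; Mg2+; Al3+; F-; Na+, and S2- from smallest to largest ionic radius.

Al3+ < Mg2+ < Na+ < F- < O2- < S2-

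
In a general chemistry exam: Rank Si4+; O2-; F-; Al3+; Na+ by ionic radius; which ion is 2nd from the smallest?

Al3+

All of these have 10 electrons (isoelectronic). With the same electron cloud, the ion with the most protons pulls it in tightest. Nuclear charges: Si4+ (Z=14), Al3+ (Z=13), Na+ (Z=11), F- (Z=9), O2- (Z=8). Highest Z is smallest.
Full ascending order: Si4+ < Al3+ < Na+ < F- < O2-. Counting from the smallest, position 2 is Al3+.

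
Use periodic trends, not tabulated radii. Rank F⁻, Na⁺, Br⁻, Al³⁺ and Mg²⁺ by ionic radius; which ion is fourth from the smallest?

Tabulating Z and e⁻: Al³⁺ (Z=13, 10 e⁻), Mg²⁺ (Z=12, 10 e⁻), Na⁺ (Z=11, 10 e⁻), F⁻ (Z=9, 10 e⁻), Br⁻ (Z=35, 36 e⁻). Al³⁺ < Mg²⁺ (both 10 e⁻, Z=13>12); Mg²⁺ < Na⁺ (isoelectronic, higher Z=12 is smaller); Na⁺ < F⁻ (both 10 e⁻, Z=11>9); F⁻ < Br⁻ (same group, period 2 vs 4).
Ordering: Al³⁺ < Mg²⁺ < Na⁺ < F⁻ < Br⁻. The fourth smallest is F⁻.

F⁻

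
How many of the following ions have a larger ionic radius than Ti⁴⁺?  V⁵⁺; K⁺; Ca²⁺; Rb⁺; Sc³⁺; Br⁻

Tabulating Z and e⁻: V⁵⁺ has 18 e⁻ (Z=23), Ti⁴⁺ has 18 e⁻ (Z=22), Sc³⁺ has 18 e⁻ (Z=21), Ca²⁺ has 18 e⁻ (Z=20), K⁺ has 18 e⁻ (Z=19), Rb⁺ has 36 e⁻ (Z=37), Br⁻ has 36 e⁻ (Z=35). V⁵⁺ < Ti⁴⁺ (isoelectronic, higher Z=23 is smaller); Ti⁴⁺ < Sc³⁺ (both 18 e⁻, Z=22>21); Sc³⁺ < Ca²⁺ (both 18 e⁻, Z=21>20); Ca²⁺ < K⁺ (isoelectronic, higher Z=20 is smaller); K⁺ < Rb⁺ (same group, 1 shell fewer); Rb⁺ < Br⁻ (isoelectronic, higher Z=37 is smaller).
Ordering all of them (including Ti⁴⁺) by radius gives V⁵⁺ < Ti⁴⁺ < Sc³⁺ < Ca²⁺ < K⁺ < Rb⁺ < Br⁻. So 5 are larger.

5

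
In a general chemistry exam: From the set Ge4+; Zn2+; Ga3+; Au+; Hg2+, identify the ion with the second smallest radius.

Tabulating Z and e⁻: Ge4+: 28 e⁻, Z=32, Ga3+: 28 e⁻, Z=31, Zn2+: 28 e⁻, Z=30, Hg2+: 78 e⁻, Z=80, Au+: 78 e⁻, Z=79. Ge4+ < Ga3+ (both 28 e⁻, Z=32>31); Ga3+ < Zn2+ (isoelectronic, higher Z=31 is smaller); Zn2+ < Hg2+ (same group, 2 shells fewer); Hg2+ < Au+ (both 78 e⁻, Z=80>79).
Full ascending order: Ge4+ < Ga3+ < Zn2+ < Hg2+ < Au+. Counting from the smallest, position 2 is Ga3+.

Ga3+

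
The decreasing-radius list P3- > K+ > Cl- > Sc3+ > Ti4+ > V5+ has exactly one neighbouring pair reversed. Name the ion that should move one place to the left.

Cl-

Scanning neighbour by neighbour, only K+/Cl- violates a trend: they are isoelectronic (18 e⁻) and K has more protons than Cl (19 vs 17), making K+ smaller. That makes Cl- the one sitting a position late relative to where it belongs.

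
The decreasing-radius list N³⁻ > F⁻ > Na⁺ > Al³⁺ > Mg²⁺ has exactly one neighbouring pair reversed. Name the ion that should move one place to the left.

Mg²⁺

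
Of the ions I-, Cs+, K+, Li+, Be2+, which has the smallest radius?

Be2+ has 2 e⁻ (Z=4), Li+ has 2 e⁻ (Z=3), K+ has 18 e⁻ (Z=19), Cs+ has 54 e⁻ (Z=55), I- has 54 e⁻ (Z=53). Be2+ < Li+ (isoelectronic, higher Z=4 is smaller); Li+ < K+ (same group, 2 shells fewer); K+ < Cs+ (same group, period 4 vs 6); Cs+ < I- (both 54 e⁻, Z=55>53).

Be2+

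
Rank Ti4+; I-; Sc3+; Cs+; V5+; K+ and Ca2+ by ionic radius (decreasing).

I- > Cs+ > K+ > Ca2+ > Sc3+ > Ti4+ > V5+

Electron counts and nuclear charges: V5+: 18 e⁻, Z=23, Ti4+: 18 e⁻, Z=22, Sc3+: 18 e⁻, Z=21, Ca2+: 18 e⁻, Z=20, K+: 18 e⁻, Z=19, Cs+: 54 e⁻, Z=55, I-: 54 e⁻, Z=53. V5+ < Ti4+ (isoelectronic, higher Z=23 is smaller); Ti4+ < Sc3+ (both 18 e⁻, Z=22>21); Sc3+ < Ca2+ (isoelectronic, higher Z=21 is smaller); Ca2+ < K+ (both 18 e⁻, Z=20>19); K+ < Cs+ (same group, 2 shells fewer); Cs+ < I- (isoelectronic, higher Z=55 is smaller).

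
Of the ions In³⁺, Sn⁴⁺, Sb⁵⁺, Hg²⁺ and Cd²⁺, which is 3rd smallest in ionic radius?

In³⁺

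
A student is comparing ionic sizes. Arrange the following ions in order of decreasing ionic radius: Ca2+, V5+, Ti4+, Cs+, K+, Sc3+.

Cs+ > K+ > Ca2+ > Sc3+ > Ti4+ > V5+

Electron counts and nuclear charges: V5+ has 18 e⁻ (Z=23), Ti4+ has 18 e⁻ (Z=22), Sc3+ has 18 e⁻ (Z=21), Ca2+ has 18 e⁻ (Z=20), K+ has 18 e⁻ (Z=19), Cs+ has 54 e⁻ (Z=55). V5+ < Ti4+ (isoelectronic, higher Z=23 is smaller); Ti4+ < Sc3+ (both 18 e⁻, Z=22>21); Sc3+ < Ca2+ (both 18 e⁻, Z=21>20); Ca2+ < K+ (both 18 e⁻, Z=20>19); K+ < Cs+ (same group, 2 shells fewer).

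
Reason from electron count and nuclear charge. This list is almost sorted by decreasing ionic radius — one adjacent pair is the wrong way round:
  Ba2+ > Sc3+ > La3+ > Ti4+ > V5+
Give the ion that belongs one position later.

Compare adjacent ions: same group and charge — period 4 sits above period 6, so Sc3+ is smaller — yet in this decreasing list Sc3+ sits before La3+. Nothing else is reversed, so Sc3+ should move one place to the right.

Sc3+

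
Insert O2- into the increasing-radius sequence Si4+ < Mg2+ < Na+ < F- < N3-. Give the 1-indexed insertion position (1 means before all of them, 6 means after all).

5

All of these have 10 electrons (isoelectronic). With the same electron cloud, the ion with the most protons pulls it in tightest. Nuclear charges: Si4+ (Z=14), Mg2+ (Z=12), Na+ (Z=11), F- (Z=9), O2- (Z=8), N3- (Z=7). Highest Z is smallest.
With O2- included the full order is Si4+ < Mg2+ < Na+ < F- < O2- < N3-, so it takes position 5.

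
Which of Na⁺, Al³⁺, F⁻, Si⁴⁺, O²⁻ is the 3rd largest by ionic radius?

Na⁺

These species are isoelectronic with 10 electrons. The only difference is the number of protons: Si⁴⁺ (Z=14), Al³⁺ (Z=13), Na⁺ (Z=11), F⁻ (Z=9), O²⁻ (Z=8). The strongest nuclear pull (Si⁴⁺) gives the smallest ion.
That gives Si⁴⁺ < Al³⁺ < Na⁺ < F⁻ < O²⁻. From the largest end, number 3 is Na⁺.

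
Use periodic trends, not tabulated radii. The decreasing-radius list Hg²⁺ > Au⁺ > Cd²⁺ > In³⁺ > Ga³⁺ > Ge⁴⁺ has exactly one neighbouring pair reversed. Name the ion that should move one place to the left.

Scanning neighbour by neighbour, only Hg²⁺/Au⁺ violates a trend: Hg²⁺ and Au⁺ share 78 electrons; the higher nuclear charge on Hg (Z=80) contracts it more, so Hg²⁺ < Au⁺. That makes Au⁺ the one sitting a position late relative to where it belongs.

Au⁺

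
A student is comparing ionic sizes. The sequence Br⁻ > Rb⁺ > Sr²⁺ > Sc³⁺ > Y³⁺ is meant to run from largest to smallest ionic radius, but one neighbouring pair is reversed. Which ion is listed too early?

Sc³⁺

Scanning neighbour by neighbour, only Sc³⁺/Y³⁺ violates a trend: same group and charge — period 4 sits above period 5, so Sc³⁺ is smaller. That makes Sc³⁺ the one sitting a position early relative to where it belongs.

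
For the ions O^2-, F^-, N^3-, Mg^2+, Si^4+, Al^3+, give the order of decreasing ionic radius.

N^3- > O^2- > F^- > Mg^2+ > Al^3+ > Si^4+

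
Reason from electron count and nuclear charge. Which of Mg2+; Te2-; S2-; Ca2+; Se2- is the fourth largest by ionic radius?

Ca2+

Electron counts and nuclear charges: Mg2+ (Z=12, 10 e⁻), Ca2+ (Z=20, 18 e⁻), S2- (Z=16, 18 e⁻), Se2- (Z=34, 36 e⁻), Te2- (Z=52, 54 e⁻). Mg2+ < Ca2+ (same group, 1 shell fewer); Ca2+ < S2- (both 18 e⁻, Z=20>16); S2- < Se2- (same group, period 3 vs 4); Se2- < Te2- (same group, period 4 vs 5).
Full ascending order: Mg2+ < Ca2+ < S2- < Se2- < Te2-. Counting from the largest, position 4 is Ca2+.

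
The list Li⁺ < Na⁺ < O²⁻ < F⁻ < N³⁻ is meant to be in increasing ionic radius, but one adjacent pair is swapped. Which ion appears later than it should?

F⁻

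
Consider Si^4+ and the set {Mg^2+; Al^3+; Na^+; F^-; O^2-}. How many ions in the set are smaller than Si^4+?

0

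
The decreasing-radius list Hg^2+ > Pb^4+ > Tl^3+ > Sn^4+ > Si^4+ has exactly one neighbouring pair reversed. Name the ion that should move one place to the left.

The pair Pb^4+, Tl^3+ is the wrong way round — both have 78 electrons but Z(Pb)=82 > Z(Tl)=81, so Pb^4+ should be the smaller of the two. All other adjacent pairs agree with periodic trends, so Tl^3+ is the misplaced ion.

Tl^3+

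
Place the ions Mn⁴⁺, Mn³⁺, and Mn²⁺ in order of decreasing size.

For a single element, ionic radius drops as positive charge rises — Mn⁴⁺ < Mn²⁺.

Mn²⁺ > Mn³⁺ > Mn⁴⁺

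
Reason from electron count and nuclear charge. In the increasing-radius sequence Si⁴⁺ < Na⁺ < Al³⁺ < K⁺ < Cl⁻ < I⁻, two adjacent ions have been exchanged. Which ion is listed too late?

Scanning neighbour by neighbour, only Na⁺/Al³⁺ violates a trend: Al³⁺ and Na⁺ share 10 electrons; the higher nuclear charge on Al (Z=13) contracts it more, so Al³⁺ < Na⁺. That makes Al³⁺ the one sitting a position late relative to where it belongs.

Al³⁺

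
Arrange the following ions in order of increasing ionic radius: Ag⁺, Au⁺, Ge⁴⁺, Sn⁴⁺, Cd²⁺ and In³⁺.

Electron counts and nuclear charges: Ge⁴⁺ (Z=32, 28 e⁻), Sn⁴⁺ (Z=50, 46 e⁻), In³⁺ (Z=49, 46 e⁻), Cd²⁺ (Z=48, 46 e⁻), Ag⁺ (Z=47, 46 e⁻), Au⁺ (Z=79, 78 e⁻). Ge⁴⁺ < Sn⁴⁺ (same group, period 4 vs 5); Sn⁴⁺ < In³⁺ (both 46 e⁻, Z=50>49); In³⁺ < Cd²⁺ (both 46 e⁻, Z=49>48); Cd²⁺ < Ag⁺ (isoelectronic, higher Z=48 is smaller); Ag⁺ < Au⁺ (same group, period 5 vs 6).

Ge⁴⁺ < Sn⁴⁺ < In³⁺ < Cd²⁺ < Ag⁺ < Au⁺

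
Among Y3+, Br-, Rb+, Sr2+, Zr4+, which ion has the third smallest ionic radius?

Isoelectronic series (36 e⁻ each). Size is set by nuclear charge: more protons means a smaller ion. Zr4+ (Z=40), Y3+ (Z=39), Sr2+ (Z=38), Rb+ (Z=37), Br- (Z=35).
That gives Zr4+ < Y3+ < Sr2+ < Rb+ < Br-. From the smallest end, number 3 is Sr2+.

Sr2+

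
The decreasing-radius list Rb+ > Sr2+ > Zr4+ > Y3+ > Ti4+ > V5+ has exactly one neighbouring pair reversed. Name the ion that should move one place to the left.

Y3+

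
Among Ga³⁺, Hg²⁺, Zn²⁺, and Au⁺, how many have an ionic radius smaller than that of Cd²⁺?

Electron counts and nuclear charges: Ga³⁺ (Z=31, 28 e⁻), Zn²⁺ (Z=30, 28 e⁻), Cd²⁺ (Z=48, 46 e⁻), Hg²⁺ (Z=80, 78 e⁻), Au⁺ (Z=79, 78 e⁻). Ga³⁺ < Zn²⁺ (both 28 e⁻, Z=31>30); Zn²⁺ < Cd²⁺ (same group, 1 shell fewer); Cd²⁺ < Hg²⁺ (same group, period 5 vs 6); Hg²⁺ < Au⁺ (both 78 e⁻, Z=80>79).
Placing each against Cd²⁺: smaller — Ga³⁺, Zn²⁺; larger — Hg²⁺, Au⁺. That's 2.

2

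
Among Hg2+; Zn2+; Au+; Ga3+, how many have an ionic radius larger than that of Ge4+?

First list Z and electron count for each: Ge4+: 28 e⁻, Z=32, Ga3+: 28 e⁻, Z=31, Zn2+: 28 e⁻, Z=30, Hg2+: 78 e⁻, Z=80, Au+: 78 e⁻, Z=79. Ge4+ < Ga3+ (both 28 e⁻, Z=32>31); Ga3+ < Zn2+ (isoelectronic, higher Z=31 is smaller); Zn2+ < Hg2+ (same group, 2 shells fewer); Hg2+ < Au+ (isoelectronic, higher Z=80 is smaller).
Ordering all of them (including Ge4+) by radius gives Ge4+ < Ga3+ < Zn2+ < Hg2+ < Au+. So 4 are larger.

4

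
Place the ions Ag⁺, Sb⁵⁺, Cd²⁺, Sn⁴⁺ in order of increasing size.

Sb⁵⁺ < Sn⁴⁺ < Cd²⁺ < Ag⁺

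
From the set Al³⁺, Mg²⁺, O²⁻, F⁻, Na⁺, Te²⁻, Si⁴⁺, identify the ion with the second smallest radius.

Tabulating Z and e⁻: Si⁴⁺ has 10 e⁻ (Z=14), Al³⁺ has 10 e⁻ (Z=13), Mg²⁺ has 10 e⁻ (Z=12), Na⁺ has 10 e⁻ (Z=11), F⁻ has 10 e⁻ (Z=9), O²⁻ has 10 e⁻ (Z=8), Te²⁻ has 54 e⁻ (Z=52). Si⁴⁺ < Al³⁺ (both 10 e⁻, Z=14>13); Al³⁺ < Mg²⁺ (isoelectronic, higher Z=13 is smaller); Mg²⁺ < Na⁺ (isoelectronic, higher Z=12 is smaller); Na⁺ < F⁻ (both 10 e⁻, Z=11>9); F⁻ < O²⁻ (isoelectronic, higher Z=9 is smaller); O²⁻ < Te²⁻ (same group, period 2 vs 5).
Ordering: Si⁴⁺ < Al³⁺ < Mg²⁺ < Na⁺ < F⁻ < O²⁻ < Te²⁻. The second smallest is Al³⁺.

Al³⁺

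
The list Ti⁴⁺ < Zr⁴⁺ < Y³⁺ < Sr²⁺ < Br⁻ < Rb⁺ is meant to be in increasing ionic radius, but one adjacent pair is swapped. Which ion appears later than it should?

Rb⁺

The pair Br⁻, Rb⁺ is the wrong way round — both have 36 electrons but Z(Rb)=37 > Z(Br)=35, so Rb⁺ should be the smaller of the two. All other adjacent pairs agree with periodic trends, so Rb⁺ is the misplaced ion.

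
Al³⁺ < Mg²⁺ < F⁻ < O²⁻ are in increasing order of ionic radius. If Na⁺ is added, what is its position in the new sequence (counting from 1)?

These species are isoelectronic with 10 electrons. The only difference is the number of protons: Al³⁺ (Z=13), Mg²⁺ (Z=12), Na⁺ (Z=11), F⁻ (Z=9), O²⁻ (Z=8). The strongest nuclear pull (Al³⁺) gives the smallest ion.
Merged order: Al³⁺ < Mg²⁺ < Na⁺ < F⁻ < O²⁻ — Na⁺ is number 3.

3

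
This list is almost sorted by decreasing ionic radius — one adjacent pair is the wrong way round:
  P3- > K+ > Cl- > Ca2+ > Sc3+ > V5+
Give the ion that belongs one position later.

K+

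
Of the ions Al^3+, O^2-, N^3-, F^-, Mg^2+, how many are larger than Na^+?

These species are isoelectronic with 10 electrons. The only difference is the number of protons: Al^3+ (Z=13), Mg^2+ (Z=12), Na^+ (Z=11), F^- (Z=9), O^2- (Z=8), N^3- (Z=7). The strongest nuclear pull (Al^3+) gives the smallest ion.
Placing each against Na^+: smaller — Al^3+, Mg^2+; larger — F^-, O^2-, N^3-. Count: 3.

3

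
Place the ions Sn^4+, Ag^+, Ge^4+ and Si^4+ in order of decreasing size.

First list Z and electron count for each: Si^4+: 10 e⁻, Z=14, Ge^4+: 28 e⁻, Z=32, Sn^4+: 46 e⁻, Z=50, Ag^+: 46 e⁻, Z=47. Si^4+ < Ge^4+ (same group, period 3 vs 4); Ge^4+ < Sn^4+ (same group, 1 shell fewer); Sn^4+ < Ag^+ (isoelectronic, higher Z=50 is smaller).

Ag^+ > Sn^4+ > Ge^4+ > Si^4+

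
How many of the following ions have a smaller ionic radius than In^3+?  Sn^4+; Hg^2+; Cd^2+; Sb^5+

2

Work out protons and electrons: Sb^5+ has 46 e⁻ (Z=51), Sn^4+ has 46 e⁻ (Z=50), In^3+ has 46 e⁻ (Z=49), Cd^2+ has 46 e⁻ (Z=48), Hg^2+ has 78 e⁻ (Z=80). Sb^5+ < Sn^4+ (isoelectronic, higher Z=51 is smaller); Sn^4+ < In^3+ (isoelectronic, higher Z=50 is smaller); In^3+ < Cd^2+ (isoelectronic, higher Z=49 is smaller); Cd^2+ < Hg^2+ (same group, 1 shell fewer).
Ordering all of them (including In^3+) by radius gives Sb^5+ < Sn^4+ < In^3+ < Cd^2+ < Hg^2+. That's 2.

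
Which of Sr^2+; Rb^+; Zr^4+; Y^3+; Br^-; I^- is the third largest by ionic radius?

Rb^+

Electron counts and nuclear charges: Zr^4+ (Z=40, 36 e⁻), Y^3+ (Z=39, 36 e⁻), Sr^2+ (Z=38, 36 e⁻), Rb^+ (Z=37, 36 e⁻), Br^- (Z=35, 36 e⁻), I^- (Z=53, 54 e⁻). Zr^4+ < Y^3+ (isoelectronic, higher Z=40 is smaller); Y^3+ < Sr^2+ (isoelectronic, higher Z=39 is smaller); Sr^2+ < Rb^+ (both 36 e⁻, Z=38>37); Rb^+ < Br^- (both 36 e⁻, Z=37>35); Br^- < I^- (same group, 1 shell fewer).
So the order is Zr^4+ < Y^3+ < Sr^2+ < Rb^+ < Br^- < I^-; the 3rd-largest ion is Rb^+.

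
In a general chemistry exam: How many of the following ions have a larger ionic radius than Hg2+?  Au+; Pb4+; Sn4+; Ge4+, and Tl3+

Ge4+ has 28 e⁻ (Z=32), Sn4+ has 46 e⁻ (Z=50), Pb4+ has 78 e⁻ (Z=82), Tl3+ has 78 e⁻ (Z=81), Hg2+ has 78 e⁻ (Z=80), Au+ has 78 e⁻ (Z=79). Ge4+ < Sn4+ (same group, period 4 vs 5); Sn4+ < Pb4+ (same group, period 5 vs 6); Pb4+ < Tl3+ (both 78 e⁻, Z=82>81); Tl3+ < Hg2+ (both 78 e⁻, Z=81>80); Hg2+ < Au+ (both 78 e⁻, Z=80>79).
Ordering all of them (including Hg2+) by radius gives Ge4+ < Sn4+ < Pb4+ < Tl3+ < Hg2+ < Au+. That's 1.

1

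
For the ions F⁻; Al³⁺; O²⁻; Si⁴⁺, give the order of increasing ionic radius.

Si⁴⁺ < Al³⁺ < F⁻ < O²⁻

Isoelectronic series (10 e⁻ each). Size is set by nuclear charge: more protons means a smaller ion. Si⁴⁺ (Z=14), Al³⁺ (Z=13), F⁻ (Z=9), O²⁻ (Z=8).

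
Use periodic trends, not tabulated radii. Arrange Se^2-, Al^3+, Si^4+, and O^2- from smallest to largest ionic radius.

Work out protons and electrons: Si^4+ has 10 e⁻ (Z=14), Al^3+ has 10 e⁻ (Z=13), O^2- has 10 e⁻ (Z=8), Se^2- has 36 e⁻ (Z=34). Si^4+ < Al^3+ (isoelectronic, higher Z=14 is smaller); Al^3+ < O^2- (isoelectronic, higher Z=13 is smaller); O^2- < Se^2- (same group, period 2 vs 4).

Si^4+ < Al^3+ < O^2- < Se^2-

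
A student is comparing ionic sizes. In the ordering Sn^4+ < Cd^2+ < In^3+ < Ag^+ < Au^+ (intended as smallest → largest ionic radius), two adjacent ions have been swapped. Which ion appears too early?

Scanning neighbour by neighbour, only Cd^2+/In^3+ violates a trend: both have 46 electrons but Z(In)=49 > Z(Cd)=48, so In^3+ should be the smaller of the two. That makes Cd^2+ the one sitting a position early relative to where it belongs.

Cd^2+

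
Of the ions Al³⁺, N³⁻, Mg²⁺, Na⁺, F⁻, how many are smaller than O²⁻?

4

Isoelectronic series (10 e⁻ each). Size is set by nuclear charge: more protons means a smaller ion. Al³⁺ (Z=13), Mg²⁺ (Z=12), Na⁺ (Z=11), F⁻ (Z=9), O²⁻ (Z=8), N³⁻ (Z=7).
Relative to O²⁻, the ions that are smaller are Al³⁺, Mg²⁺, Na⁺, F⁻. That's 4.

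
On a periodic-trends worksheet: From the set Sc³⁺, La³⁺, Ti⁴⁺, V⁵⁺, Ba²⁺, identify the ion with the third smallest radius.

Sc³⁺

Electron counts and nuclear charges: V⁵⁺: 18 e⁻, Z=23, Ti⁴⁺: 18 e⁻, Z=22, Sc³⁺: 18 e⁻, Z=21, La³⁺: 54 e⁻, Z=57, Ba²⁺: 54 e⁻, Z=56. V⁵⁺ < Ti⁴⁺ (isoelectronic, higher Z=23 is smaller); Ti⁴⁺ < Sc³⁺ (both 18 e⁻, Z=22>21); Sc³⁺ < La³⁺ (same group, 2 shells fewer); La³⁺ < Ba²⁺ (isoelectronic, higher Z=57 is smaller).
Ordering: V⁵⁺ < Ti⁴⁺ < Sc³⁺ < La³⁺ < Ba²⁺. The third smallest is Sc³⁺.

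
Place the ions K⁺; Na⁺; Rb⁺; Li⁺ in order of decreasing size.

These ions sit in one column with identical charge. Each step down the periodic table adds a principal shell, increasing the radius.

Rb⁺ > K⁺ > Na⁺ > Li⁺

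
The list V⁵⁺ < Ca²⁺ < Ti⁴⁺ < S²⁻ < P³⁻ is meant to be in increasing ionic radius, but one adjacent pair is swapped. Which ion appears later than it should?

Ti⁴⁺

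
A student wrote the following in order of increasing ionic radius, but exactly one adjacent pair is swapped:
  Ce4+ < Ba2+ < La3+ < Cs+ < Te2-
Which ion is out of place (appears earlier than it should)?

Ba2+

Scanning neighbour by neighbour, only Ba2+/La3+ violates a trend: they are isoelectronic (54 e⁻) and La has more protons than Ba (57 vs 56), making La3+ smaller. That makes Ba2+ the one sitting a position early relative to where it belongs.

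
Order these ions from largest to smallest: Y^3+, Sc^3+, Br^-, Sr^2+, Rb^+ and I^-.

I^- > Br^- > Rb^+ > Sr^2+ > Y^3+ > Sc^3+

First list Z and electron count for each: Sc^3+ (Z=21, 18 e⁻), Y^3+ (Z=39, 36 e⁻), Sr^2+ (Z=38, 36 e⁻), Rb^+ (Z=37, 36 e⁻), Br^- (Z=35, 36 e⁻), I^- (Z=53, 54 e⁻). Sc^3+ < Y^3+ (same group, period 4 vs 5); Y^3+ < Sr^2+ (both 36 e⁻, Z=39>38); Sr^2+ < Rb^+ (isoelectronic, higher Z=38 is smaller); Rb^+ < Br^- (both 36 e⁻, Z=37>35); Br^- < I^- (same group, 1 shell fewer).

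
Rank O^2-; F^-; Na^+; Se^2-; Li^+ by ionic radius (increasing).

Li^+ < Na^+ < F^- < O^2- < Se^2-

Work out protons and electrons: Li^+ has 2 e⁻ (Z=3), Na^+ has 10 e⁻ (Z=11), F^- has 10 e⁻ (Z=9), O^2- has 10 e⁻ (Z=8), Se^2- has 36 e⁻ (Z=34). Li^+ < Na^+ (same group, 1 shell fewer); Na^+ < F^- (both 10 e⁻, Z=11>9); F^- < O^2- (both 10 e⁻, Z=9>8); O^2- < Se^2- (same group, 2 shells fewer).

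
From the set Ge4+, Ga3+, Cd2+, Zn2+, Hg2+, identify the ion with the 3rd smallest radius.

Zn2+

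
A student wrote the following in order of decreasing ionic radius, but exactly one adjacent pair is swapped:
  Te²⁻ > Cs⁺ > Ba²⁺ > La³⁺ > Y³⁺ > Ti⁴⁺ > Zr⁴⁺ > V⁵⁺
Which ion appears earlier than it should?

Ti⁴⁺

Scanning neighbour by neighbour, only Ti⁴⁺/Zr⁴⁺ violates a trend: same group and charge — period 4 sits above period 5, so Ti⁴⁺ is smaller. That makes Ti⁴⁺ the one sitting a position early relative to where it belongs.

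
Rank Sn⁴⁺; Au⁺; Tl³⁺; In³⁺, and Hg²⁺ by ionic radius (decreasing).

Au⁺ > Hg²⁺ > Tl³⁺ > In³⁺ > Sn⁴⁺

Tabulating Z and e⁻: Sn⁴⁺ has 46 e⁻ (Z=50), In³⁺ has 46 e⁻ (Z=49), Tl³⁺ has 78 e⁻ (Z=81), Hg²⁺ has 78 e⁻ (Z=80), Au⁺ has 78 e⁻ (Z=79). Sn⁴⁺ < In³⁺ (isoelectronic, higher Z=50 is smaller); In³⁺ < Tl³⁺ (same group, 1 shell fewer); Tl³⁺ < Hg²⁺ (isoelectronic, higher Z=81 is smaller); Hg²⁺ < Au⁺ (isoelectronic, higher Z=80 is smaller).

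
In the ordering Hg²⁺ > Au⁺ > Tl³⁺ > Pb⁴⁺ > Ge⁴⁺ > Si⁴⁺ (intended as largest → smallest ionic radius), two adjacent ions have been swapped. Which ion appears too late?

Check each adjacent pair. Hg²⁺ and Au⁺ are reversed: Hg²⁺ and Au⁺ share 78 electrons; the higher nuclear charge on Hg (Z=80) contracts it more, so Hg²⁺ < Au⁺. No other neighbouring pair contradicts the periodic trends, so Au⁺ is the ion listed too late.

Au⁺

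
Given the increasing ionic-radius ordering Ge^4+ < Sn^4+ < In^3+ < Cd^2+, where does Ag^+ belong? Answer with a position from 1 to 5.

Ge^4+ has 28 e⁻ (Z=32), Sn^4+ has 46 e⁻ (Z=50), In^3+ has 46 e⁻ (Z=49), Cd^2+ has 46 e⁻ (Z=48), Ag^+ has 46 e⁻ (Z=47). Ge^4+ < Sn^4+ (same group, 1 shell fewer); Sn^4+ < In^3+ (isoelectronic, higher Z=50 is smaller); In^3+ < Cd^2+ (isoelectronic, higher Z=49 is smaller); Cd^2+ < Ag^+ (isoelectronic, higher Z=48 is smaller).
Merged order: Ge^4+ < Sn^4+ < In^3+ < Cd^2+ < Ag^+ — Ag^+ is number 5.

5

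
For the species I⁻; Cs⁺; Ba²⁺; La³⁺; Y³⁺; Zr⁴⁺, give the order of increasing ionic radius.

Work out protons and electrons: Zr⁴⁺ (Z=40, 36 e⁻), Y³⁺ (Z=39, 36 e⁻), La³⁺ (Z=57, 54 e⁻), Ba²⁺ (Z=56, 54 e⁻), Cs⁺ (Z=55, 54 e⁻), I⁻ (Z=53, 54 e⁻). Zr⁴⁺ < Y³⁺ (both 36 e⁻, Z=40>39); Y³⁺ < La³⁺ (same group, period 5 vs 6); La³⁺ < Ba²⁺ (both 54 e⁻, Z=57>56); Ba²⁺ < Cs⁺ (both 54 e⁻, Z=56>55); Cs⁺ < I⁻ (both 54 e⁻, Z=55>53).

Zr⁴⁺ < Y³⁺ < La³⁺ < Ba²⁺ < Cs⁺ < I⁻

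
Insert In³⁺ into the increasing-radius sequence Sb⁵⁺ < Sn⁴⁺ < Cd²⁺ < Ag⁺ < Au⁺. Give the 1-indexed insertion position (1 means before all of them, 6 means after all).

Electron counts and nuclear charges: Sb⁵⁺: 46 e⁻, Z=51, Sn⁴⁺: 46 e⁻, Z=50, In³⁺: 46 e⁻, Z=49, Cd²⁺: 46 e⁻, Z=48, Ag⁺: 46 e⁻, Z=47, Au⁺: 78 e⁻, Z=79. Sb⁵⁺ < Sn⁴⁺ (isoelectronic, higher Z=51 is smaller); Sn⁴⁺ < In³⁺ (both 46 e⁻, Z=50>49); In³⁺ < Cd²⁺ (isoelectronic, higher Z=49 is smaller); Cd²⁺ < Ag⁺ (isoelectronic, higher Z=48 is smaller); Ag⁺ < Au⁺ (same group, 1 shell fewer).
Putting In³⁺ in gives Sb⁵⁺ < Sn⁴⁺ < In³⁺ < Cd²⁺ < Ag⁺ < Au⁺; it lands at slot 3.

3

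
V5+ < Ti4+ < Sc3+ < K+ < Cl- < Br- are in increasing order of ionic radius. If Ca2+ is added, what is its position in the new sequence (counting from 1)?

4

Electron counts and nuclear charges: V5+ has 18 e⁻ (Z=23), Ti4+ has 18 e⁻ (Z=22), Sc3+ has 18 e⁻ (Z=21), Ca2+ has 18 e⁻ (Z=20), K+ has 18 e⁻ (Z=19), Cl- has 18 e⁻ (Z=17), Br- has 36 e⁻ (Z=35). V5+ < Ti4+ (isoelectronic, higher Z=23 is smaller); Ti4+ < Sc3+ (isoelectronic, higher Z=22 is smaller); Sc3+ < Ca2+ (both 18 e⁻, Z=21>20); Ca2+ < K+ (both 18 e⁻, Z=20>19); K+ < Cl- (isoelectronic, higher Z=19 is smaller); Cl- < Br- (same group, 1 shell fewer).
Merged order: V5+ < Ti4+ < Sc3+ < Ca2+ < K+ < Cl- < Br- — Ca2+ is number 4.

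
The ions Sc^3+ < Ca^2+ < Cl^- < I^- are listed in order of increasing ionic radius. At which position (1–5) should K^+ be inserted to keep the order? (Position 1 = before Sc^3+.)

3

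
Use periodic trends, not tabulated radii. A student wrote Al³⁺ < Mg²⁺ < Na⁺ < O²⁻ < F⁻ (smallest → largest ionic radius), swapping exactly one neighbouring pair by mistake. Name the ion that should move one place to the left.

F⁻

Scanning neighbour by neighbour, only O²⁻/F⁻ violates a trend: both have 10 electrons but Z(F)=9 > Z(O)=8, so F⁻ should be the smaller of the two. That makes F⁻ the one sitting a position late relative to where it belongs.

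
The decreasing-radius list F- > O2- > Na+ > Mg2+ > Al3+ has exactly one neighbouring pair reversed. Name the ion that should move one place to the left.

O2-

Check each adjacent pair. F- and O2- are reversed: F- and O2- share 10 electrons; the higher nuclear charge on F (Z=9) contracts it more, so F- < O2-. No other neighbouring pair contradicts the periodic trends, so O2- is the ion listed too late.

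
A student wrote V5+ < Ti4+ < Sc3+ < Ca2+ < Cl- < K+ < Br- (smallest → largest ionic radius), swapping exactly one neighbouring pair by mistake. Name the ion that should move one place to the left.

Scanning neighbour by neighbour, only Cl-/K+ violates a trend: they are isoelectronic (18 e⁻) and K has more protons than Cl (19 vs 17), making K+ smaller. That makes K+ the one sitting a position late relative to where it belongs.

K+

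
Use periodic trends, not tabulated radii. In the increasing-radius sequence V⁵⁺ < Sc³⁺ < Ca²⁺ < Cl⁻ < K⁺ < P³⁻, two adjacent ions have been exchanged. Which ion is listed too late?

Scanning neighbour by neighbour, only Cl⁻/K⁺ violates a trend: they are isoelectronic (18 e⁻) and K has more protons than Cl (19 vs 17), making K⁺ smaller. That makes K⁺ the one sitting a position late relative to where it belongs.

K⁺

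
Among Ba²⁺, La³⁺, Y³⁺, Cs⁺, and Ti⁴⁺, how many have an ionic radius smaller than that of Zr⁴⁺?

First list Z and electron count for each: Ti⁴⁺ (Z=22, 18 e⁻), Zr⁴⁺ (Z=40, 36 e⁻), Y³⁺ (Z=39, 36 e⁻), La³⁺ (Z=57, 54 e⁻), Ba²⁺ (Z=56, 54 e⁻), Cs⁺ (Z=55, 54 e⁻). Ti⁴⁺ < Zr⁴⁺ (same group, period 4 vs 5); Zr⁴⁺ < Y³⁺ (both 36 e⁻, Z=40>39); Y³⁺ < La³⁺ (same group, period 5 vs 6); La³⁺ < Ba²⁺ (both 54 e⁻, Z=57>56); Ba²⁺ < Cs⁺ (both 54 e⁻, Z=56>55).
Placing each against Zr⁴⁺: smaller — Ti⁴⁺; larger — Y³⁺, La³⁺, Ba²⁺, Cs⁺. That's 1.

1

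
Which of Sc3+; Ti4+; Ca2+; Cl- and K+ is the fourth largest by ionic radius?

These species are isoelectronic with 18 electrons. The only difference is the number of protons: Ti4+ (Z=22), Sc3+ (Z=21), Ca2+ (Z=20), K+ (Z=19), Cl- (Z=17). The strongest nuclear pull (Ti4+) gives the smallest ion.
Ordering: Ti4+ < Sc3+ < Ca2+ < K+ < Cl-. The fourth largest is Sc3+.

Sc3+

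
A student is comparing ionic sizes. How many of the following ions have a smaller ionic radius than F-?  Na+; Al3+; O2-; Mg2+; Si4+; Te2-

4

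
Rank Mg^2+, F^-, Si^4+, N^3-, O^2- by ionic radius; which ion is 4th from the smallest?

O^2-

All of these have 10 electrons (isoelectronic). With the same electron cloud, the ion with the most protons pulls it in tightest. Nuclear charges: Si^4+ (Z=14), Mg^2+ (Z=12), F^- (Z=9), O^2- (Z=8), N^3- (Z=7). Highest Z is smallest.
Ordering: Si^4+ < Mg^2+ < F^- < O^2- < N^3-. The 4th smallest is O^2-.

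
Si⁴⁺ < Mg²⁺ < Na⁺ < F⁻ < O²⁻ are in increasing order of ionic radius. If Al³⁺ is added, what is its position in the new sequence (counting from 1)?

2

These species are isoelectronic with 10 electrons. The only difference is the number of protons: Si⁴⁺ (Z=14), Al³⁺ (Z=13), Mg²⁺ (Z=12), Na⁺ (Z=11), F⁻ (Z=9), O²⁻ (Z=8). The strongest nuclear pull (Si⁴⁺) gives the smallest ion.
The complete sequence is Si⁴⁺ < Al³⁺ < Mg²⁺ < Na⁺ < F⁻ < O²⁻. Al³⁺ sits at position 2.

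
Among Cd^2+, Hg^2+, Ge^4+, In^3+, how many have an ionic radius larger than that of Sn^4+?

3

First list Z and electron count for each: Ge^4+ has 28 e⁻ (Z=32), Sn^4+ has 46 e⁻ (Z=50), In^3+ has 46 e⁻ (Z=49), Cd^2+ has 46 e⁻ (Z=48), Hg^2+ has 78 e⁻ (Z=80). Ge^4+ < Sn^4+ (same group, 1 shell fewer); Sn^4+ < In^3+ (isoelectronic, higher Z=50 is smaller); In^3+ < Cd^2+ (isoelectronic, higher Z=49 is smaller); Cd^2+ < Hg^2+ (same group, 1 shell fewer).
Ordering all of them (including Sn^4+) by radius gives Ge^4+ < Sn^4+ < In^3+ < Cd^2+ < Hg^2+. That's 3.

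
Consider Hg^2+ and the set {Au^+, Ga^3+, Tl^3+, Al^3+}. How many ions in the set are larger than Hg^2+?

Al^3+ (Z=13, 10 e⁻), Ga^3+ (Z=31, 28 e⁻), Tl^3+ (Z=81, 78 e⁻), Hg^2+ (Z=80, 78 e⁻), Au^+ (Z=79, 78 e⁻). Al^3+ < Ga^3+ (same group, 1 shell fewer); Ga^3+ < Tl^3+ (same group, period 4 vs 6); Tl^3+ < Hg^2+ (both 78 e⁻, Z=81>80); Hg^2+ < Au^+ (isoelectronic, higher Z=80 is smaller).
Placing each against Hg^2+: smaller — Al^3+, Ga^3+, Tl^3+; larger — Au^+. Count: 1.

1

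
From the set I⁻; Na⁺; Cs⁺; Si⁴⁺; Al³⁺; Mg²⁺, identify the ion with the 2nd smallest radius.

Al³⁺

Work out protons and electrons: Si⁴⁺ has 10 e⁻ (Z=14), Al³⁺ has 10 e⁻ (Z=13), Mg²⁺ has 10 e⁻ (Z=12), Na⁺ has 10 e⁻ (Z=11), Cs⁺ has 54 e⁻ (Z=55), I⁻ has 54 e⁻ (Z=53). Si⁴⁺ < Al³⁺ (isoelectronic, higher Z=14 is smaller); Al³⁺ < Mg²⁺ (isoelectronic, higher Z=13 is smaller); Mg²⁺ < Na⁺ (both 10 e⁻, Z=12>11); Na⁺ < Cs⁺ (same group, 3 shells fewer); Cs⁺ < I⁻ (both 54 e⁻, Z=55>53).
So the order is Si⁴⁺ < Al³⁺ < Mg²⁺ < Na⁺ < Cs⁺ < I⁻; the 2nd-smallest ion is Al³⁺.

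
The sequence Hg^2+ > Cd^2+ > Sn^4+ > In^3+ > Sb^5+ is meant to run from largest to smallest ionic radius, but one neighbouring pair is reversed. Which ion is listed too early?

The pair Sn^4+, In^3+ is the wrong way round — both have 46 electrons but Z(Sn)=50 > Z(In)=49, so Sn^4+ should be the smaller of the two. All other adjacent pairs agree with periodic trends, so Sn^4+ is the misplaced ion.

Sn^4+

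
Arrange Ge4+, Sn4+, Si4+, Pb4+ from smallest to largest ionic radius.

Si4+ < Ge4+ < Sn4+ < Pb4+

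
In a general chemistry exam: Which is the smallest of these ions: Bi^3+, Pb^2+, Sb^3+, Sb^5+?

First list Z and electron count for each: Sb^5+: 46 e⁻, Z=51, Sb^3+: 48 e⁻, Z=51, Bi^3+: 80 e⁻, Z=83, Pb^2+: 80 e⁻, Z=82. Sb^5+ < Sb^3+ (same element, +5 vs +3); Sb^3+ < Bi^3+ (same group, 1 shell fewer); Bi^3+ < Pb^2+ (both 80 e⁻, Z=83>82).

Sb^5+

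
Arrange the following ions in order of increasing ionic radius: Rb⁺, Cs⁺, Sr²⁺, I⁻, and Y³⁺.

Y³⁺ < Sr²⁺ < Rb⁺ < Cs⁺ < I⁻

Tabulating Z and e⁻: Y³⁺: 36 e⁻, Z=39, Sr²⁺: 36 e⁻, Z=38, Rb⁺: 36 e⁻, Z=37, Cs⁺: 54 e⁻, Z=55, I⁻: 54 e⁻, Z=53. Y³⁺ < Sr²⁺ (isoelectronic, higher Z=39 is smaller); Sr²⁺ < Rb⁺ (isoelectronic, higher Z=38 is smaller); Rb⁺ < Cs⁺ (same group, period 5 vs 6); Cs⁺ < I⁻ (isoelectronic, higher Z=55 is smaller).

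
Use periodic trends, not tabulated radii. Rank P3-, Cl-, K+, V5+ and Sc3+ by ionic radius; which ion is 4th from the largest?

Each ion has 18 electrons. The ranking follows nuclear charge in reverse — greater Z gives a smaller radius. V5+ (Z=23), Sc3+ (Z=21), K+ (Z=19), Cl- (Z=17), P3- (Z=15).
That gives V5+ < Sc3+ < K+ < Cl- < P3-. From the largest end, number 4 is Sc3+.

Sc3+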